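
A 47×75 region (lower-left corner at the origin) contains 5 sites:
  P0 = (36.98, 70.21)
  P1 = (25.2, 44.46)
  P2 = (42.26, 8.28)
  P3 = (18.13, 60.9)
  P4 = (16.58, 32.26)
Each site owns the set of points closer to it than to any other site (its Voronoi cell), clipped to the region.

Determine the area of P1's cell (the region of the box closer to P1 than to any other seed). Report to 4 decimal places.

Area of P1's cell: 667.1027

1. box [0,47]×[0,75]: [(0, 0) (47, 0) (47, 75) (0, 75)]
2. ⊥bis P1·P0 via (31.09,57.335): [(0, 71.5579) (0, 0) (47, 0) (47, 50.0566)]  |A|=2857.9403
3. ⊥bis P1·P2 via (33.73,26.37): [(0, 71.5579) (0, 10.4653) (47, 32.6272) (47, 50.0566)]  |A|=1845.2672
4. ⊥bis P1·P3 via (21.665,52.68): [(31.7681, 57.0248) (0, 43.363) (0, 10.4653) (47, 32.6272) (47, 50.0566)]  |A|=1397.4183
5. ⊥bis P1·P4 via (20.89,38.36): [(31.7681, 57.0248) (8.5843, 47.0547) (36.2067, 27.5379) (47, 32.6272) (47, 50.0566)]  |A|=667.1027
6. canonical 5-gon: [(31.7681, 57.0248) (8.5843, 47.0547) (36.2067, 27.5379) (47, 32.6272) (47, 50.0566)]
7. shoelace: 667.1027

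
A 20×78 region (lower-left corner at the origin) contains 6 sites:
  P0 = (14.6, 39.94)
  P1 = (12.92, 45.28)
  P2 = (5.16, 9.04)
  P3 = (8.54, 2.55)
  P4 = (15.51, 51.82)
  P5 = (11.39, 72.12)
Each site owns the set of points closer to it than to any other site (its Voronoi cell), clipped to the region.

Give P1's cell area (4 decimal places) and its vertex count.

Area of P1's cell: 175.8433 (4 vertices)

1. box [0,20]×[0,78]: [(0, 0) (20, 0) (20, 78) (0, 78)]
2. ⊥bis P1·P0 via (13.76,42.61): [(0, 38.281) (20, 44.5731) (20, 78) (0, 78)]  |A|=731.4584
3. ⊥bis P1·P2 via (9.04,27.16): [(0, 38.281) (20, 44.5731) (20, 78) (0, 78)]  |A|=731.4584
4. ⊥bis P1·P3 via (10.73,23.915): [(0, 38.281) (20, 44.5731) (20, 78) (0, 78)]  |A|=731.4584
5. ⊥bis P1·P4 via (14.215,48.55): [(0, 54.1795) (0, 38.281) (20, 44.5731) (20, 46.259)]  |A|=175.8433
6. ⊥bis P1·P5 via (12.155,58.7): [(0, 54.1795) (0, 38.281) (20, 44.5731) (20, 46.259)]  |A|=175.8433
7. canonical 4-gon: [(0, 54.1795) (0, 38.281) (20, 44.5731) (20, 46.259)]
8. shoelace: 175.8433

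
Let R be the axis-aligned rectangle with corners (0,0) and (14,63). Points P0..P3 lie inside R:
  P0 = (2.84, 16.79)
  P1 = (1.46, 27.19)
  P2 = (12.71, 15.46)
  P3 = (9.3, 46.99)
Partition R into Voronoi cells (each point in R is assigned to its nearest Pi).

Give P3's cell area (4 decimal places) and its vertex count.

Area of P3's cell: 371.7204 (4 vertices)

1. box [0,14]×[0,63]: [(0, 0) (14, 0) (14, 63) (0, 63)]
2. ⊥bis P3·P0 via (6.07,31.89): [(0, 33.1884) (14, 30.1937) (14, 63) (0, 63)]  |A|=438.3251
3. ⊥bis P3·P1 via (5.38,37.09): [(0, 39.2203) (14, 33.6768) (14, 63) (0, 63)]  |A|=371.7204
4. ⊥bis P3·P2 via (11.005,31.225): [(0, 39.2203) (14, 33.6768) (14, 63) (0, 63)]  |A|=371.7204
5. canonical 4-gon: [(0, 39.2203) (14, 33.6768) (14, 63) (0, 63)]
6. shoelace: 371.7204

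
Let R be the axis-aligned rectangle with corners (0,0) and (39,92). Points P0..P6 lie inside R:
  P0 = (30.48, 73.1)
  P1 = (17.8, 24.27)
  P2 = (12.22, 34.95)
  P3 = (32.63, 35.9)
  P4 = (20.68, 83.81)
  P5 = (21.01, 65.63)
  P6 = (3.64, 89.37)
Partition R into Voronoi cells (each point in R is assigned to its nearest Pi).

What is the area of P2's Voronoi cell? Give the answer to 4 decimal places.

Area of P2's cell: 538.9281

1. box [0,39]×[0,92]: [(0, 0) (39, 0) (39, 92) (0, 92)]
2. ⊥bis P2·P0 via (21.35,54.025): [(0, 64.2439) (0, 0) (39, 0) (39, 45.5771)]  |A|=2141.5087
3. ⊥bis P2·P1 via (15.01,29.61): [(0, 64.2439) (0, 21.7677) (39, 42.1441) (39, 45.5771)]  |A|=895.2286
4. ⊥bis P2·P3 via (22.425,35.425): [(21.564, 53.9226) (0, 64.2439) (0, 21.7677) (22.5132, 33.5302)]  |A|=693.1097
5. ⊥bis P2·P4 via (16.45,59.38): [(21.564, 53.9226) (6.598, 61.0859) (0, 62.2283) (0, 21.7677) (22.5132, 33.5302)]  |A|=686.4601
6. ⊥bis P2·P5 via (16.615,50.29): [(21.8023, 48.8038) (0, 55.0503) (0, 21.7677) (22.5132, 33.5302)]  |A|=538.9281
7. ⊥bis P2·P6 via (7.93,62.16): [(21.8023, 48.8038) (0, 55.0503) (0, 21.7677) (22.5132, 33.5302)]  |A|=538.9281
8. canonical 4-gon: [(21.8023, 48.8038) (0, 55.0503) (0, 21.7677) (22.5132, 33.5302)]
9. shoelace: 538.9281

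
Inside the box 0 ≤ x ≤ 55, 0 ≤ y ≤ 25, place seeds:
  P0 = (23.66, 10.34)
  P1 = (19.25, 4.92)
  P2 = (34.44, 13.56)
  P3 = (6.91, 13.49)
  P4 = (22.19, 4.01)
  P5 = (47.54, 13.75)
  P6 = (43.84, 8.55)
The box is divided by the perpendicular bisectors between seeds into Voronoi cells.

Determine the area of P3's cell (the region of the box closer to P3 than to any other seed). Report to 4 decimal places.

Area of P3's cell: 344.9764

1. box [0,55]×[0,25]: [(0, 0) (55, 0) (55, 25) (0, 25)]
2. ⊥bis P3·P0 via (15.285,11.915): [(0, 0) (13.0443, 0) (17.7458, 25) (0, 25)]  |A|=384.8754
3. ⊥bis P3·P1 via (13.08,9.205): [(0, 0) (6.6872, 0) (15.4049, 12.5527) (17.7458, 25) (0, 25)]  |A|=344.9764
4. ⊥bis P3·P2 via (20.675,13.525): [(0, 0) (6.6872, 0) (15.4049, 12.5527) (17.7458, 25) (0, 25)]  |A|=344.9764
5. ⊥bis P3·P4 via (14.55,8.75): [(0, 0) (6.6872, 0) (15.4049, 12.5527) (17.7458, 25) (0, 25)]  |A|=344.9764
6. ⊥bis P3·P5 via (27.225,13.62): [(0, 0) (6.6872, 0) (15.4049, 12.5527) (17.7458, 25) (0, 25)]  |A|=344.9764
7. ⊥bis P3·P6 via (25.375,11.02): [(0, 0) (6.6872, 0) (15.4049, 12.5527) (17.7458, 25) (0, 25)]  |A|=344.9764
8. canonical 5-gon: [(0, 0) (6.6872, 0) (15.4049, 12.5527) (17.7458, 25) (0, 25)]
9. shoelace: 344.9764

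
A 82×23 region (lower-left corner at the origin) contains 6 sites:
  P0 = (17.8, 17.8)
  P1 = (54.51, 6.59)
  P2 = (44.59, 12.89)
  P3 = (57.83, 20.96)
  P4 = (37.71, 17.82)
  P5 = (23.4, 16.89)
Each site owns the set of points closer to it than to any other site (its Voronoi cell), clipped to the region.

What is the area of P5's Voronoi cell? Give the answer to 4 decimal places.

1. box [0,82]×[0,23]: [(0, 0) (82, 0) (82, 23) (0, 23)]
2. ⊥bis P5·P0 via (20.6,17.345): [(17.7814, 0) (82, 0) (82, 23) (21.5189, 23)]  |A|=1434.0457
3. ⊥bis P5·P1 via (38.955,11.74): [(17.7814, 0) (35.0681, 0) (42.683, 23) (21.5189, 23)]  |A|=442.1831
4. ⊥bis P5·P2 via (33.995,14.89): [(17.7814, 0) (31.1842, 0) (35.5259, 23) (21.5189, 23)]  |A|=315.2124
5. ⊥bis P5·P3 via (40.615,18.925): [(17.7814, 0) (31.1842, 0) (35.5259, 23) (21.5189, 23)]  |A|=315.2124
6. ⊥bis P5·P4 via (30.555,17.355): [(17.7814, 0) (31.1842, 0) (31.5552, 1.9651) (30.1881, 23) (21.5189, 23)]  |A|=259.0726
7. canonical 5-gon: [(17.7814, 0) (31.1842, 0) (31.5552, 1.9651) (30.1881, 23) (21.5189, 23)]
8. shoelace: 259.0726

Area of P5's cell: 259.0726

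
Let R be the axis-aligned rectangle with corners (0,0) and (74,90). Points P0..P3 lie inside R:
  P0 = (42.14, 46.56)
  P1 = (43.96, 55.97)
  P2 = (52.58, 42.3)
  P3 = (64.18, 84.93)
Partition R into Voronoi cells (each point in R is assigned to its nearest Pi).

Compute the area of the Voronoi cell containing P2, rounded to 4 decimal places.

1. box [0,74]×[0,90]: [(0, 0) (74, 0) (74, 90) (0, 90)]
2. ⊥bis P2·P0 via (47.36,44.43): [(29.2305, 0) (74, 0) (74, 90) (65.9547, 90)]  |A|=2376.6672
3. ⊥bis P2·P1 via (48.27,49.135): [(49.6297, 49.9924) (29.2305, 0) (74, 0) (74, 65.3598)]  |A|=1915.4851
4. ⊥bis P2·P3 via (58.38,63.615): [(67.3586, 61.1718) (49.6297, 49.9924) (29.2305, 0) (74, 0) (74, 59.3647)]  |A|=1895.5771
5. canonical 5-gon: [(67.3586, 61.1718) (49.6297, 49.9924) (29.2305, 0) (74, 0) (74, 59.3647)]
6. shoelace: 1895.5771

Area of P2's cell: 1895.5771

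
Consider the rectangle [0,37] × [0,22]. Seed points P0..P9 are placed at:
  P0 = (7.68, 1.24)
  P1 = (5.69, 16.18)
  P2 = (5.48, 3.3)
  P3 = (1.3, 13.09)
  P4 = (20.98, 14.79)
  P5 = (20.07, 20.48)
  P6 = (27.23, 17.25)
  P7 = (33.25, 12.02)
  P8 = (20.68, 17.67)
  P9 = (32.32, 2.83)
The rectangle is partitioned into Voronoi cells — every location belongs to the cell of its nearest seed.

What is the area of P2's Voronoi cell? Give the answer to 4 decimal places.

Area of P2's cell: 76.6915

1. box [0,37]×[0,22]: [(0, 0) (37, 0) (37, 22) (0, 22)]
2. ⊥bis P2·P0 via (6.58,2.27): [(0, 0) (4.4545, 0) (25.0545, 22) (0, 22)]  |A|=324.598
3. ⊥bis P2·P1 via (5.585,9.74): [(0, 9.8311) (0, 0) (4.4545, 0) (13.4545, 9.6117)]  |A|=87.5434
4. ⊥bis P2·P3 via (3.39,8.195): [(6.9562, 9.7176) (0, 6.7476) (0, 0) (4.4545, 0) (13.4545, 9.6117)]  |A|=76.8188
5. ⊥bis P2·P4 via (13.23,9.045): [(12.802, 9.6223) (6.9562, 9.7176) (0, 6.7476) (0, 0) (4.4545, 0) (13.0947, 9.2275)]  |A|=76.6915
6. ⊥bis P2·P5 via (12.775,11.89): [(12.802, 9.6223) (6.9562, 9.7176) (0, 6.7476) (0, 0) (4.4545, 0) (13.0947, 9.2275)]  |A|=76.6915
7. ⊥bis P2·P6 via (16.355,10.275): [(12.802, 9.6223) (6.9562, 9.7176) (0, 6.7476) (0, 0) (4.4545, 0) (13.0947, 9.2275)]  |A|=76.6915
8. ⊥bis P2·P7 via (19.365,7.66): [(12.802, 9.6223) (6.9562, 9.7176) (0, 6.7476) (0, 0) (4.4545, 0) (13.0947, 9.2275)]  |A|=76.6915
9. ⊥bis P2·P8 via (13.08,10.485): [(12.802, 9.6223) (6.9562, 9.7176) (0, 6.7476) (0, 0) (4.4545, 0) (13.0947, 9.2275)]  |A|=76.6915
10. ⊥bis P2·P9 via (18.9,3.065): [(12.802, 9.6223) (6.9562, 9.7176) (0, 6.7476) (0, 0) (4.4545, 0) (13.0947, 9.2275)]  |A|=76.6915
11. canonical 6-gon: [(12.802, 9.6223) (6.9562, 9.7176) (0, 6.7476) (0, 0) (4.4545, 0) (13.0947, 9.2275)]
12. shoelace: 76.6915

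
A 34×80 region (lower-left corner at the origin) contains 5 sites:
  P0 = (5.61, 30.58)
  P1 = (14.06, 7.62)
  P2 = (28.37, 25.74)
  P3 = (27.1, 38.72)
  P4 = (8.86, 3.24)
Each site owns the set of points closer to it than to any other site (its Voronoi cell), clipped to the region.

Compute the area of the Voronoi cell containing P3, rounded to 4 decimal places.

1. box [0,34]×[0,80]: [(0, 0) (34, 0) (34, 80) (0, 80)]
2. ⊥bis P3·P0 via (16.355,34.65): [(0, 77.828) (29.4798, 0) (34, 0) (34, 80) (0, 80)]  |A|=1572.8247
3. ⊥bis P3·P1 via (20.58,23.17): [(0, 77.828) (20.7267, 23.1085) (34, 17.5431) (34, 80) (0, 80)]  |A|=1404.1694
4. ⊥bis P3·P2 via (27.735,32.23): [(0, 77.828) (17.6456, 31.2428) (34, 32.843) (34, 80) (0, 80)]  |A|=1233.648
5. ⊥bis P3·P4 via (17.98,20.98): [(0, 77.828) (17.6456, 31.2428) (34, 32.843) (34, 80) (0, 80)]  |A|=1233.648
6. canonical 5-gon: [(0, 77.828) (17.6456, 31.2428) (34, 32.843) (34, 80) (0, 80)]
7. shoelace: 1233.648

Area of P3's cell: 1233.6480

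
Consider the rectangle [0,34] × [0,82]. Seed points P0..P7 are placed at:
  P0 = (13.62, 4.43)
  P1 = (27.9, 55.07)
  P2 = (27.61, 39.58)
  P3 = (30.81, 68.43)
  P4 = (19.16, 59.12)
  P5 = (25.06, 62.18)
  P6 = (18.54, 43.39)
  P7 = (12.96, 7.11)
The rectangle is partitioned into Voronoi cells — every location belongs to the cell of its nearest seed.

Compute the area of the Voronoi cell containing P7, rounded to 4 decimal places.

Area of P7's cell: 577.7377

1. box [0,34]×[0,82]: [(0, 0) (34, 0) (34, 82) (0, 82)]
2. ⊥bis P7·P0 via (13.29,5.77): [(0, 2.4971) (34, 10.8702) (34, 82) (0, 82)]  |A|=2560.7557
3. ⊥bis P7·P1 via (20.43,31.09): [(0, 37.4541) (0, 2.4971) (34, 10.8702) (34, 26.8628)]  |A|=866.1439
4. ⊥bis P7·P2 via (20.285,23.345): [(0, 32.4973) (0, 2.4971) (34, 10.8702) (34, 17.157)]  |A|=616.8786
5. ⊥bis P7·P3 via (21.885,37.77): [(0, 32.4973) (0, 2.4971) (34, 10.8702) (34, 17.157)]  |A|=616.8786
6. ⊥bis P7·P4 via (16.06,33.115): [(0, 32.4973) (0, 2.4971) (34, 10.8702) (34, 17.157)]  |A|=616.8786
7. ⊥bis P7·P5 via (19.01,34.645): [(0, 32.4973) (0, 2.4971) (34, 10.8702) (34, 17.157)]  |A|=616.8786
8. ⊥bis P7·P6 via (15.75,25.25): [(16.2246, 25.177) (0, 27.6724) (0, 2.4971) (34, 10.8702) (34, 17.157)]  |A|=577.7377
9. canonical 5-gon: [(16.2246, 25.177) (0, 27.6724) (0, 2.4971) (34, 10.8702) (34, 17.157)]
10. shoelace: 577.7377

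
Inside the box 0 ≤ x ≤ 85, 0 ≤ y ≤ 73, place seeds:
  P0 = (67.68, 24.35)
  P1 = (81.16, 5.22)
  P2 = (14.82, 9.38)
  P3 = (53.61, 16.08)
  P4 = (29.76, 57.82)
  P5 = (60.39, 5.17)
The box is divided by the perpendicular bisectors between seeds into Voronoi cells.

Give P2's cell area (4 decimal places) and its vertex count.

Area of P2's cell: 1191.3464 (4 vertices)

1. box [0,85]×[0,73]: [(0, 0) (85, 0) (85, 73) (0, 73)]
2. ⊥bis P2·P0 via (41.25,16.865): [(0, 0) (46.0262, 0) (25.3525, 73) (0, 73)]  |A|=2605.3226
3. ⊥bis P2·P1 via (47.99,7.3): [(0, 0) (46.0262, 0) (25.3525, 73) (0, 73)]  |A|=2605.3226
4. ⊥bis P2·P3 via (34.215,12.73): [(0, 0) (36.4138, 0) (23.8049, 73) (0, 73)]  |A|=2197.981
5. ⊥bis P2·P4 via (22.29,33.6): [(0, 40.4747) (0, 0) (36.4138, 0) (31.0784, 30.8895)]  |A|=1191.3464
6. ⊥bis P2·P5 via (37.605,7.275): [(0, 40.4747) (0, 0) (36.4138, 0) (31.0784, 30.8895)]  |A|=1191.3464
7. canonical 4-gon: [(0, 40.4747) (0, 0) (36.4138, 0) (31.0784, 30.8895)]
8. shoelace: 1191.3464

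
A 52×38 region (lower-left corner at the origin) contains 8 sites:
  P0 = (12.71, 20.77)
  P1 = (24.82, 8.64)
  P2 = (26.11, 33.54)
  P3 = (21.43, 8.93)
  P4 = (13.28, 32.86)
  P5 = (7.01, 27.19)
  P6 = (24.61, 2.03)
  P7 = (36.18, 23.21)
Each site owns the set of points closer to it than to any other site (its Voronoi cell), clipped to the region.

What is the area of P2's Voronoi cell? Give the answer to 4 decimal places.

Area of P2's cell: 198.1369

1. box [0,52]×[0,38]: [(0, 0) (52, 0) (52, 38) (0, 38)]
2. ⊥bis P2·P0 via (19.41,27.155): [(45.2883, 0) (52, 0) (52, 38) (9.0749, 38)]  |A|=943.0995
3. ⊥bis P2·P1 via (25.465,21.09): [(25.1756, 21.105) (52, 19.7153) (52, 38) (9.0749, 38)]  |A|=607.8485
4. ⊥bis P2·P3 via (23.77,21.235): [(25.1756, 21.105) (52, 19.7153) (52, 38) (9.0749, 38)]  |A|=607.8485
5. ⊥bis P2·P4 via (19.695,33.2): [(20.051, 26.4823) (25.1756, 21.105) (52, 19.7153) (52, 38) (19.4406, 38)]  |A|=548.1541
6. ⊥bis P2·P5 via (16.56,30.365): [(20.051, 26.4823) (25.1756, 21.105) (52, 19.7153) (52, 38) (19.4406, 38)]  |A|=548.1541
7. ⊥bis P2·P6 via (25.36,17.785): [(20.051, 26.4823) (25.1756, 21.105) (52, 19.7153) (52, 38) (19.4406, 38)]  |A|=548.1541
8. ⊥bis P2·P7 via (31.145,28.375): [(20.051, 26.4823) (24.4588, 21.8571) (41.0185, 38) (19.4406, 38)]  |A|=198.1369
9. canonical 4-gon: [(20.051, 26.4823) (24.4588, 21.8571) (41.0185, 38) (19.4406, 38)]
10. shoelace: 198.1369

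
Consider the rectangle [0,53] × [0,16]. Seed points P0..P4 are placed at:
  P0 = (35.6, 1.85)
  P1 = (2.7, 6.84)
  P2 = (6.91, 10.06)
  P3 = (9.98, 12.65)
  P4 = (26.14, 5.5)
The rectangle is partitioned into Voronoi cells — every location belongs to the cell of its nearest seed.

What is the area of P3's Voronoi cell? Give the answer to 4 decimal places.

1. box [0,53]×[0,16]: [(0, 0) (53, 0) (53, 16) (0, 16)]
2. ⊥bis P3·P0 via (22.79,7.25): [(0, 0) (19.7338, 0) (26.4785, 16) (0, 16)]  |A|=369.6985
3. ⊥bis P3·P1 via (6.34,9.745): [(14.1173, 0) (19.7338, 0) (26.4785, 16) (1.348, 16)]  |A|=245.9762
4. ⊥bis P3·P2 via (8.445,11.355): [(18.0246, 0) (19.7338, 0) (26.4785, 16) (4.5263, 16)]  |A|=189.2915
5. ⊥bis P3·P4 via (18.06,9.075): [(15.4139, 3.0945) (21.124, 16) (4.5263, 16)]  |A|=107.1007
6. canonical 3-gon: [(15.4139, 3.0945) (21.124, 16) (4.5263, 16)]
7. shoelace: 107.1007

Area of P3's cell: 107.1007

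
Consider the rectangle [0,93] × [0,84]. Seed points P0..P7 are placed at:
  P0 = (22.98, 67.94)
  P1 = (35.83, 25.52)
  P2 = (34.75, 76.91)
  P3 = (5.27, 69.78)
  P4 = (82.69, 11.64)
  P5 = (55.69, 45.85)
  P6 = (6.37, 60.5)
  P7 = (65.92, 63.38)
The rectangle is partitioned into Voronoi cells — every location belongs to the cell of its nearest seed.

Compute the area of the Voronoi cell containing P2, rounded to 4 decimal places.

1. box [0,93]×[0,84]: [(0, 0) (93, 0) (93, 84) (0, 84)]
2. ⊥bis P2·P0 via (28.865,72.425): [(84.0606, 0) (93, 0) (93, 84) (20.0436, 84)]  |A|=3439.623
3. ⊥bis P2·P1 via (35.29,51.215): [(44.8758, 51.4165) (93, 52.4278) (93, 84) (20.0436, 84)]  |A|=1948.2826
4. ⊥bis P2·P3 via (20.01,73.345): [(44.8758, 51.4165) (93, 52.4278) (93, 84) (20.0436, 84)]  |A|=1948.2826
5. ⊥bis P2·P4 via (58.72,44.275): [(44.8758, 51.4165) (69.1372, 51.9263) (93, 69.4532) (93, 84) (20.0436, 84)]  |A|=1745.1458
6. ⊥bis P2·P5 via (45.22,61.38): [(39.9765, 57.845) (78.7719, 84) (20.0436, 84)]  |A|=768.0203
7. ⊥bis P2·P6 via (20.56,68.705): [(39.9765, 57.845) (78.7719, 84) (20.0436, 84)]  |A|=768.0203
8. ⊥bis P2·P7 via (50.335,70.145): [(39.9765, 57.845) (47.0725, 62.6289) (56.3491, 84) (20.0436, 84)]  |A|=528.4197
9. canonical 4-gon: [(39.9765, 57.845) (47.0725, 62.6289) (56.3491, 84) (20.0436, 84)]
10. shoelace: 528.4197

Area of P2's cell: 528.4197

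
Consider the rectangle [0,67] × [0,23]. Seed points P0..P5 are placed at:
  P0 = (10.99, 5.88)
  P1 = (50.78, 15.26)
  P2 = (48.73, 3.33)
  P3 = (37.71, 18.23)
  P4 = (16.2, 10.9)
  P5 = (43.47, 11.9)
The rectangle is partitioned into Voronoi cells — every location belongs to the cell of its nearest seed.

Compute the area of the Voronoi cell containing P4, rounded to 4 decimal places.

Area of P4's cell: 395.5438

1. box [0,67]×[0,23]: [(0, 0) (67, 0) (67, 23) (0, 23)]
2. ⊥bis P4·P0 via (13.595,8.39): [(0, 22.4996) (21.679, 0) (67, 0) (67, 23) (0, 23)]  |A|=1297.1158
3. ⊥bis P4·P1 via (33.49,13.08): [(0, 22.4996) (21.679, 0) (35.1392, 0) (32.2392, 23) (0, 23)]  |A|=530.9677
4. ⊥bis P4·P2 via (32.465,7.115): [(0, 22.4996) (21.679, 0) (30.8093, 0) (33.6176, 12.068) (32.2392, 23) (0, 23)]  |A|=504.8411
5. ⊥bis P4·P3 via (26.955,14.565): [(0, 22.4996) (21.679, 0) (30.8093, 0) (31.2593, 1.9339) (24.0806, 23) (0, 23)]  |A|=399.0311
6. ⊥bis P4·P5 via (29.835,11.4): [(0, 22.4996) (21.679, 0) (30.253, 0) (30.0522, 5.4761) (24.0806, 23) (0, 23)]  |A|=395.5438
7. canonical 6-gon: [(0, 22.4996) (21.679, 0) (30.253, 0) (30.0522, 5.4761) (24.0806, 23) (0, 23)]
8. shoelace: 395.5438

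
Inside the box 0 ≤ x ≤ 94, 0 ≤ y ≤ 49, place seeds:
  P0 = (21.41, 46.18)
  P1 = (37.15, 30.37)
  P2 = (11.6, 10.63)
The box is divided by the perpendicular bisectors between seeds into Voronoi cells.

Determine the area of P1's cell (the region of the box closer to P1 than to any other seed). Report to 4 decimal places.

1. box [0,94]×[0,49]: [(0, 0) (94, 0) (94, 49) (0, 49)]
2. ⊥bis P1·P0 via (29.28,38.275): [(0, 9.1246) (0, 0) (94, 0) (94, 49) (40.0527, 49)]  |A|=3807.4421
3. ⊥bis P1·P2 via (24.375,20.5): [(18.7452, 27.7868) (40.2134, 0) (94, 0) (94, 49) (40.0527, 49)]  |A|=3163.2199
4. canonical 5-gon: [(18.7452, 27.7868) (40.2134, 0) (94, 0) (94, 49) (40.0527, 49)]
5. shoelace: 3163.2199

Area of P1's cell: 3163.2199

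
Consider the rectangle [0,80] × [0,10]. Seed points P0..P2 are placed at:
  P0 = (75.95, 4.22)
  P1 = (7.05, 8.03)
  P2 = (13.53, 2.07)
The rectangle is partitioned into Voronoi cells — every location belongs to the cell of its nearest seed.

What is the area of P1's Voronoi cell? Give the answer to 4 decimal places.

1. box [0,80]×[0,10]: [(0, 0) (80, 0) (80, 10) (0, 10)]
2. ⊥bis P1·P0 via (41.5,6.125): [(0, 0) (41.1613, 0) (41.7143, 10) (0, 10)]  |A|=414.3779
3. ⊥bis P1·P2 via (10.29,5.05): [(0, 0) (5.6452, 0) (14.8428, 10) (0, 10)]  |A|=102.4401
4. canonical 4-gon: [(0, 0) (5.6452, 0) (14.8428, 10) (0, 10)]
5. shoelace: 102.4401

Area of P1's cell: 102.4401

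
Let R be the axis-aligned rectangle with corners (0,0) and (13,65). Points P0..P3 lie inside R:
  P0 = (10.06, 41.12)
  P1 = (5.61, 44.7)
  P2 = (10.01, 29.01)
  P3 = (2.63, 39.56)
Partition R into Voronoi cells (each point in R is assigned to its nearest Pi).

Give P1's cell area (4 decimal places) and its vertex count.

Area of P1's cell: 273.4203 (5 vertices)

1. box [0,13]×[0,65]: [(0, 0) (13, 0) (13, 65) (0, 65)]
2. ⊥bis P1·P0 via (7.835,42.91): [(0, 33.171) (13, 49.3302) (13, 65) (0, 65)]  |A|=308.7426
3. ⊥bis P1·P2 via (7.81,36.855): [(0, 34.6648) (1.5519, 35.1) (13, 49.3302) (13, 65) (0, 65)]  |A|=307.5834
4. ⊥bis P1·P3 via (4.12,42.13): [(0, 44.5186) (6.2255, 40.9093) (13, 49.3302) (13, 65) (0, 65)]  |A|=273.4203
5. canonical 5-gon: [(0, 44.5186) (6.2255, 40.9093) (13, 49.3302) (13, 65) (0, 65)]
6. shoelace: 273.4203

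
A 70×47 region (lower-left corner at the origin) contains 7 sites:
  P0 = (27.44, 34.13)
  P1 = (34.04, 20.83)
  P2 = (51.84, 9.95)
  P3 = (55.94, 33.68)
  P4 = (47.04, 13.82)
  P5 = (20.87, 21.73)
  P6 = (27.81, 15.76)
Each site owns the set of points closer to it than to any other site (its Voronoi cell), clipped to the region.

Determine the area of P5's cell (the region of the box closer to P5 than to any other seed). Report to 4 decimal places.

1. box [0,70]×[0,47]: [(0, 0) (70, 0) (70, 47) (0, 47)]
2. ⊥bis P5·P0 via (24.155,27.93): [(0, 40.7283) (0, 0) (70, 0) (70, 3.6395)]  |A|=1552.8729
3. ⊥bis P5·P1 via (27.455,21.28): [(27.7783, 26.0103) (0, 40.7283) (0, 0) (26.0008, 0)]  |A|=903.8235
4. ⊥bis P5·P2 via (36.355,15.84): [(27.7783, 26.0103) (0, 40.7283) (0, 0) (26.0008, 0)]  |A|=903.8235
5. ⊥bis P5·P3 via (38.405,27.705): [(27.7783, 26.0103) (0, 40.7283) (0, 0) (26.0008, 0)]  |A|=903.8235
6. ⊥bis P5·P4 via (33.955,17.775): [(27.7783, 26.0103) (0, 40.7283) (0, 0) (26.0008, 0)]  |A|=903.8235
7. ⊥bis P5·P6 via (24.34,18.745): [(27.5356, 22.4599) (27.7783, 26.0103) (0, 40.7283) (0, 0) (8.215, 0)]  |A|=704.0902
8. canonical 5-gon: [(27.5356, 22.4599) (27.7783, 26.0103) (0, 40.7283) (0, 0) (8.215, 0)]
9. shoelace: 704.0902

Area of P5's cell: 704.0902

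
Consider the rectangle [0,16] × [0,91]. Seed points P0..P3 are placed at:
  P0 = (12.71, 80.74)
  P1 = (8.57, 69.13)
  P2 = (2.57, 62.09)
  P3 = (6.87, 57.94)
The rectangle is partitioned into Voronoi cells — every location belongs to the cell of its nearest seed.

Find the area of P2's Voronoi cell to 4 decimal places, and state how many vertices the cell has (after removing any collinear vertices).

1. box [0,16]×[0,91]: [(0, 0) (16, 0) (16, 91) (0, 91)]
2. ⊥bis P2·P0 via (7.64,71.415): [(0, 75.5689) (0, 0) (16, 0) (16, 66.8697)]  |A|=1139.5083
3. ⊥bis P2·P1 via (5.57,65.61): [(0, 70.3572) (0, 0) (16, 0) (16, 56.7208)]  |A|=1016.6236
4. ⊥bis P2·P3 via (4.72,60.015): [(8.0664, 63.4824) (0, 70.3572) (0, 55.1244)]  |A|=61.4369
5. canonical 3-gon: [(8.0664, 63.4824) (0, 70.3572) (0, 55.1244)]
6. shoelace: 61.4369

Area of P2's cell: 61.4369 (3 vertices)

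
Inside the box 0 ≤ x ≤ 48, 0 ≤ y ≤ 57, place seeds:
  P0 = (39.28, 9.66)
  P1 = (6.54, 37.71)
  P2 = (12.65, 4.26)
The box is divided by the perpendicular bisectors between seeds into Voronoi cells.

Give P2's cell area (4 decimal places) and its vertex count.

Area of P2's cell: 537.5478 (4 vertices)

1. box [0,48]×[0,57]: [(0, 0) (48, 0) (48, 57) (0, 57)]
2. ⊥bis P2·P0 via (25.965,6.96): [(0, 0) (27.3763, 0) (15.8179, 57) (0, 57)]  |A|=1231.0372
3. ⊥bis P2·P1 via (9.595,20.985): [(0, 19.2324) (0, 0) (27.3763, 0) (22.6379, 23.3674)]  |A|=537.5478
4. canonical 4-gon: [(0, 19.2324) (0, 0) (27.3763, 0) (22.6379, 23.3674)]
5. shoelace: 537.5478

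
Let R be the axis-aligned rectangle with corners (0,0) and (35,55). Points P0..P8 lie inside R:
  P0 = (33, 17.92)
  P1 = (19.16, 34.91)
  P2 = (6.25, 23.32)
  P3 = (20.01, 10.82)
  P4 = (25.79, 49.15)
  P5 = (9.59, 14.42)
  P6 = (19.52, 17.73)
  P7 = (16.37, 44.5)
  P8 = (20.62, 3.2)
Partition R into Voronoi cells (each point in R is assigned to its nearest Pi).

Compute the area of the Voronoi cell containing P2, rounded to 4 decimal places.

Area of P2's cell: 226.8300

1. box [0,35]×[0,55]: [(0, 0) (35, 0) (35, 55) (0, 55)]
2. ⊥bis P2·P0 via (19.625,20.62): [(0, 0) (15.4625, 0) (26.5653, 55) (0, 55)]  |A|=1155.7623
3. ⊥bis P2·P1 via (12.705,29.115): [(0, 43.267) (0, 0) (15.4625, 0) (19.7547, 21.2624)]  |A|=591.7475
4. ⊥bis P2·P3 via (13.13,17.07): [(18.3549, 22.8216) (0, 43.267) (0, 2.6165)]  |A|=373.0684
5. ⊥bis P2·P4 via (16.02,36.235): [(18.3549, 22.8216) (0, 43.267) (0, 2.6165)]  |A|=373.0684
6. ⊥bis P2·P5 via (7.92,18.87): [(18.3059, 22.7676) (18.3549, 22.8216) (0, 43.267) (0, 15.8978)]  |A|=251.5055
7. ⊥bis P2·P6 via (12.885,20.525): [(12.9892, 20.7724) (15.2904, 26.2351) (0, 43.267) (0, 15.8978)]  |A|=239.1129
8. ⊥bis P2·P7 via (11.31,33.91): [(12.9892, 20.7724) (15.2904, 26.2351) (6.2146, 36.3447) (0, 39.314) (0, 15.8978)]  |A|=226.83
9. ⊥bis P2·P8 via (13.435,13.26): [(12.9892, 20.7724) (15.2904, 26.2351) (6.2146, 36.3447) (0, 39.314) (0, 15.8978)]  |A|=226.83
10. canonical 5-gon: [(12.9892, 20.7724) (15.2904, 26.2351) (6.2146, 36.3447) (0, 39.314) (0, 15.8978)]
11. shoelace: 226.83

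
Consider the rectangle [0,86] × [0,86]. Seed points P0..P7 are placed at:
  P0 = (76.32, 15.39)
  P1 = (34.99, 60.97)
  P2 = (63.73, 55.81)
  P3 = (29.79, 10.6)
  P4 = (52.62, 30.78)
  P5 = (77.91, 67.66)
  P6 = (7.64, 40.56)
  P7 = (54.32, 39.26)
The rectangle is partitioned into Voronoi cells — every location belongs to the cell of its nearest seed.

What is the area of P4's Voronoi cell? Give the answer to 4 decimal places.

1. box [0,86]×[0,86]: [(0, 0) (86, 0) (86, 86) (0, 86)]
2. ⊥bis P4·P0 via (64.47,23.085): [(0, 0) (49.4794, 0) (86, 56.2404) (86, 86) (0, 86)]  |A|=6369.033
3. ⊥bis P4·P1 via (43.805,45.875): [(0, 20.2943) (0, 0) (49.4794, 0) (86, 56.2404) (86, 70.5155)]  |A|=2877.8549
4. ⊥bis P4·P2 via (58.175,43.295): [(47.5005, 48.0331) (0, 20.2943) (0, 0) (49.4794, 0) (73.2489, 36.6042)]  |A|=2277.3959
5. ⊥bis P4·P3 via (41.205,20.69): [(47.5005, 48.0331) (27.4075, 36.2994) (53.7204, 6.5311) (73.2489, 36.6042)]  |A|=952.203
6. ⊥bis P4·P5 via (65.265,49.22): [(47.5005, 48.0331) (27.4075, 36.2994) (53.7204, 6.5311) (73.2489, 36.6042)]  |A|=952.203
7. ⊥bis P4·P6 via (30.13,35.67): [(47.5005, 48.0331) (30.6827, 38.212) (29.7023, 33.7032) (53.7204, 6.5311) (73.2489, 36.6042)]  |A|=945.7568
8. ⊥bis P4·P7 via (53.47,35.02): [(32.4371, 39.2365) (30.6827, 38.212) (29.7023, 33.7032) (53.7204, 6.5311) (70.0605, 31.6941)]  |A|=642.0376
9. canonical 5-gon: [(32.4371, 39.2365) (30.6827, 38.212) (29.7023, 33.7032) (53.7204, 6.5311) (70.0605, 31.6941)]
10. shoelace: 642.0376

Area of P4's cell: 642.0376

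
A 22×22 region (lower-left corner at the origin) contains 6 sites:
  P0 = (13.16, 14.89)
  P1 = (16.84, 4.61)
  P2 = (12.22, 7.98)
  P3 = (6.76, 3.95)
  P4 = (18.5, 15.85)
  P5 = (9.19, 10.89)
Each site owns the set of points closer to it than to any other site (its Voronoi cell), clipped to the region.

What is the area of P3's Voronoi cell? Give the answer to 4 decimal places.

1. box [0,22]×[0,22]: [(0, 0) (22, 0) (22, 22) (0, 22)]
2. ⊥bis P3·P0 via (9.96,9.42): [(0, 15.2467) (0, 0) (22, 0) (22, 2.3765)]  |A|=193.855
3. ⊥bis P3·P1 via (11.8,4.28): [(11.5233, 8.5054) (0, 15.2467) (0, 0) (12.0802, 0)]  |A|=139.2202
4. ⊥bis P3·P2 via (9.49,5.965): [(11.9038, 2.6947) (4.6448, 12.5294) (0, 15.2467) (0, 0) (12.0802, 0)]  |A|=120.0011
5. ⊥bis P3·P4 via (12.63,9.9): [(11.9038, 2.6947) (4.6448, 12.5294) (0, 15.2467) (0, 0) (12.0802, 0)]  |A|=120.0011
6. ⊥bis P3·P5 via (7.975,7.42): [(11.9038, 2.6947) (8.5698, 7.2117) (0, 10.2124) (0, 0) (12.0802, 0)]  |A|=91.4124
7. canonical 5-gon: [(11.9038, 2.6947) (8.5698, 7.2117) (0, 10.2124) (0, 0) (12.0802, 0)]
8. shoelace: 91.4124

Area of P3's cell: 91.4124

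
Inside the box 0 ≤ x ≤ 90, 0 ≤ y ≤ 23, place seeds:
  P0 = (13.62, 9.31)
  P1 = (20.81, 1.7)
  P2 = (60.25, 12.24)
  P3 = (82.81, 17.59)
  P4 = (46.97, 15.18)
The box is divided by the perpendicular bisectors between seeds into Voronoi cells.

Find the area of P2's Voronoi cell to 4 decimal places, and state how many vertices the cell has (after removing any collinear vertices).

1. box [0,90]×[0,23]: [(0, 0) (90, 0) (90, 23) (0, 23)]
2. ⊥bis P2·P0 via (36.935,10.775): [(37.612, 0) (90, 0) (90, 23) (36.1668, 23)]  |A|=1221.5428
3. ⊥bis P2·P1 via (40.53,6.97): [(42.3927, 0) (90, 0) (90, 23) (36.2461, 23)]  |A|=1165.6539
4. ⊥bis P2·P3 via (71.53,14.915): [(42.3927, 0) (75.067, 0) (69.6127, 23) (36.2461, 23)]  |A|=759.4705
5. ⊥bis P2·P4 via (53.61,13.71): [(50.5748, 0) (75.067, 0) (69.6127, 23) (55.6667, 23)]  |A|=442.0396
6. canonical 4-gon: [(50.5748, 0) (75.067, 0) (69.6127, 23) (55.6667, 23)]
7. shoelace: 442.0396

Area of P2's cell: 442.0396 (4 vertices)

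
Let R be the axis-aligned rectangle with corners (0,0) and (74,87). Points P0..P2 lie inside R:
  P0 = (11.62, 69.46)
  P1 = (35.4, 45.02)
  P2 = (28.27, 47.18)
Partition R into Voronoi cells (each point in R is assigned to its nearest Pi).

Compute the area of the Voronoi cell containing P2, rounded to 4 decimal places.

Area of P2's cell: 1526.1073

1. box [0,74]×[0,87]: [(0, 0) (74, 0) (74, 87) (0, 87)]
2. ⊥bis P2·P0 via (19.945,58.32): [(0, 43.415) (0, 0) (74, 0) (74, 87) (58.3228, 87)]  |A|=5166.9992
3. ⊥bis P2·P1 via (31.835,46.1): [(40.0999, 73.3819) (0, 43.415) (0, 0) (17.8692, 0)]  |A|=1526.1073
4. canonical 4-gon: [(40.0999, 73.3819) (0, 43.415) (0, 0) (17.8692, 0)]
5. shoelace: 1526.1073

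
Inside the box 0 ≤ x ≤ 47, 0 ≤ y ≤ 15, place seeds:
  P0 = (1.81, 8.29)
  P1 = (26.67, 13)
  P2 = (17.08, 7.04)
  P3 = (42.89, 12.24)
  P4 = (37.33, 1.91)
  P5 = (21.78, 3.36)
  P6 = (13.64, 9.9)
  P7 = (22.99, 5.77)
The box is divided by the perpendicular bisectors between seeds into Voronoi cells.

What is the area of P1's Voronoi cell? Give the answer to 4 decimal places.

Area of P1's cell: 90.9449

1. box [0,47]×[0,15]: [(0, 0) (47, 0) (47, 15) (0, 15)]
2. ⊥bis P1·P0 via (14.24,10.645): [(16.2568, 0) (47, 0) (47, 15) (13.4149, 15)]  |A|=482.4622
3. ⊥bis P1·P2 via (21.875,10.02): [(28.1022, 0) (47, 0) (47, 15) (18.78, 15)]  |A|=353.383
4. ⊥bis P1·P3 via (34.78,12.62): [(28.1022, 0) (34.1887, 0) (34.8915, 15) (18.78, 15)]  |A|=166.4845
5. ⊥bis P1·P4 via (32,7.455): [(26.6595, 2.3215) (34.6577, 10.0096) (34.8915, 15) (18.78, 15)]  |A|=121.1927
6. ⊥bis P1·P5 via (24.225,8.18): [(22.4631, 9.0738) (29.808, 5.348) (34.6577, 10.0096) (34.8915, 15) (18.78, 15)]  |A|=104.2129
7. ⊥bis P1·P6 via (20.155,11.45): [(19.6394, 13.6172) (22.4631, 9.0738) (29.808, 5.348) (34.6577, 10.0096) (34.8915, 15) (19.3104, 15)]  |A|=103.8462
8. ⊥bis P1·P7 via (24.83,9.385): [(19.6394, 13.6172) (21.085, 11.2912) (30.8305, 6.3308) (34.6577, 10.0096) (34.8915, 15) (19.3104, 15)]  |A|=90.9449
9. canonical 6-gon: [(19.6394, 13.6172) (21.085, 11.2912) (30.8305, 6.3308) (34.6577, 10.0096) (34.8915, 15) (19.3104, 15)]
10. shoelace: 90.9449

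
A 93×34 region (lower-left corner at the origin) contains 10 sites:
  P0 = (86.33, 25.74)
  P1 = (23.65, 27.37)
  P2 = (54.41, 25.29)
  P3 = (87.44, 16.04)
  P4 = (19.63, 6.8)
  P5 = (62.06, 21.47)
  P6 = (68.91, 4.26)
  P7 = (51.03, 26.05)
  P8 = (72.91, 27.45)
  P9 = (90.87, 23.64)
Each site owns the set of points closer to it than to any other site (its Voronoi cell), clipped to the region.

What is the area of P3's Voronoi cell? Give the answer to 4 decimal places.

1. box [0,93]×[0,34]: [(0, 0) (93, 0) (93, 34) (0, 34)]
2. ⊥bis P3·P0 via (86.885,20.89): [(0, 10.9475) (0, 0) (93, 0) (93, 21.5898)]  |A|=1512.982
3. ⊥bis P3·P1 via (55.545,21.705): [(54.747, 17.2124) (51.6899, 0) (93, 0) (93, 21.5898)]  |A|=768.4582
4. ⊥bis P3·P2 via (70.925,20.665): [(70.4617, 19.0106) (65.1378, 0) (93, 0) (93, 21.5898)]  |A|=508.1373
5. ⊥bis P3·P4 via (53.535,11.42): [(70.4617, 19.0106) (65.1378, 0) (93, 0) (93, 21.5898)]  |A|=508.1373
6. ⊥bis P3·P5 via (74.75,18.755): [(74.9137, 19.5201) (70.7374, 0) (93, 0) (93, 21.5898)]  |A|=412.5234
7. ⊥bis P3·P6 via (78.175,10.15): [(74.9137, 19.5201) (74.235, 16.3477) (84.6276, 0) (93, 0) (93, 21.5898)]  |A|=298.9869
8. ⊥bis P3·P7 via (69.235,21.045): [(74.9137, 19.5201) (74.235, 16.3477) (84.6276, 0) (93, 0) (93, 21.5898)]  |A|=298.9869
9. ⊥bis P3·P8 via (80.175,21.745): [(78.7748, 19.9619) (74.9963, 15.1502) (84.6276, 0) (93, 0) (93, 21.5898)]  |A|=288.9183
10. ⊥bis P3·P9 via (89.155,19.84): [(86.8399, 20.8848) (78.7748, 19.9619) (74.9963, 15.1502) (84.6276, 0) (93, 0) (93, 18.1047)]  |A|=278.1842
11. canonical 6-gon: [(86.8399, 20.8848) (78.7748, 19.9619) (74.9963, 15.1502) (84.6276, 0) (93, 0) (93, 18.1047)]
12. shoelace: 278.1842

Area of P3's cell: 278.1842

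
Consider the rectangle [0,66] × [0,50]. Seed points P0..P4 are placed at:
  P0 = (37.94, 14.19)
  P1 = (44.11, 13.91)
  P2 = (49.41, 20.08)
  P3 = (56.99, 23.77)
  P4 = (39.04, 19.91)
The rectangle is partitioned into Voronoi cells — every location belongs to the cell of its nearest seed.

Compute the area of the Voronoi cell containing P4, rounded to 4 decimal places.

Area of P4's cell: 1297.6916

1. box [0,66]×[0,50]: [(0, 0) (66, 0) (66, 50) (0, 50)]
2. ⊥bis P4·P0 via (38.49,17.05): [(0, 24.4519) (66, 11.7596) (66, 50) (0, 50)]  |A|=2105.0192
3. ⊥bis P4·P1 via (41.575,16.91): [(0, 24.4519) (41.138, 16.5408) (66, 37.5491) (66, 50) (0, 50)]  |A|=1784.4303
4. ⊥bis P4·P2 via (44.225,19.995): [(0, 24.4519) (41.138, 16.5408) (44.2387, 19.1608) (43.7331, 50) (0, 50)]  |A|=1305.6101
5. ⊥bis P4·P3 via (48.015,21.84): [(0, 24.4519) (41.138, 16.5408) (44.2387, 19.1608) (43.8795, 41.0712) (41.9594, 50) (0, 50)]  |A|=1297.6916
6. canonical 6-gon: [(0, 24.4519) (41.138, 16.5408) (44.2387, 19.1608) (43.8795, 41.0712) (41.9594, 50) (0, 50)]
7. shoelace: 1297.6916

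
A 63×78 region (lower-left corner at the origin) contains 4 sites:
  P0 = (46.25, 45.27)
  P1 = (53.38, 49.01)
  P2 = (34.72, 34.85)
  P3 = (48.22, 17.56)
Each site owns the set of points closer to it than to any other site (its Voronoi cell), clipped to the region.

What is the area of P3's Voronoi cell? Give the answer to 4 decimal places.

Area of P3's cell: 1104.1935

1. box [0,63]×[0,78]: [(0, 0) (63, 0) (63, 78) (0, 78)]
2. ⊥bis P3·P0 via (47.235,31.415): [(0, 28.0569) (0, 0) (63, 0) (63, 32.5358)]  |A|=1908.6697
3. ⊥bis P3·P1 via (50.8,33.285): [(57.6742, 32.1572) (0, 28.0569) (0, 0) (63, 0) (63, 31.2833)]  |A|=1905.3345
4. ⊥bis P3·P2 via (41.47,26.205): [(57.6742, 32.1572) (48.2336, 31.486) (7.9082, 0) (63, 0) (63, 31.2833)]  |A|=1104.1935
5. canonical 5-gon: [(57.6742, 32.1572) (48.2336, 31.486) (7.9082, 0) (63, 0) (63, 31.2833)]
6. shoelace: 1104.1935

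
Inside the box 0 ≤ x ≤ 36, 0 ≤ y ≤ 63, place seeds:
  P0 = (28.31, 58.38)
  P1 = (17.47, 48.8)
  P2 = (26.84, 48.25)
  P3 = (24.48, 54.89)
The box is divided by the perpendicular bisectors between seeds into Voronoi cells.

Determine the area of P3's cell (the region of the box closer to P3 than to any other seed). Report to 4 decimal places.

Area of P3's cell: 108.0408

1. box [0,36]×[0,63]: [(0, 0) (36, 0) (36, 63) (0, 63)]
2. ⊥bis P3·P0 via (26.395,56.635): [(0, 0) (36, 0) (36, 46.0943) (20.595, 63) (0, 63)]  |A|=2137.7839
3. ⊥bis P3·P1 via (20.975,51.845): [(36, 34.5502) (36, 46.0943) (20.595, 63) (11.284, 63)]  |A|=221.3665
4. ⊥bis P3·P2 via (25.66,51.57): [(22.2629, 50.3626) (29.7015, 53.0064) (20.595, 63) (11.284, 63)]  |A|=108.0408
5. canonical 4-gon: [(22.2629, 50.3626) (29.7015, 53.0064) (20.595, 63) (11.284, 63)]
6. shoelace: 108.0408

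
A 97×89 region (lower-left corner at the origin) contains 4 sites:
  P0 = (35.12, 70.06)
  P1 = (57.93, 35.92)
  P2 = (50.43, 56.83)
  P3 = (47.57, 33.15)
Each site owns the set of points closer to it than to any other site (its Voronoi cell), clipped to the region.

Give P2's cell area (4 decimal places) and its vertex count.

1. box [0,97]×[0,89]: [(0, 0) (97, 0) (97, 89) (0, 89)]
2. ⊥bis P2·P0 via (42.775,63.445): [(0, 13.945) (0, 0) (97, 0) (97, 89) (64.8581, 89)]  |A|=6199.0361
3. ⊥bis P2·P1 via (54.18,46.375): [(16.2757, 32.7795) (97, 61.7337) (97, 89) (64.8581, 89)]  |A|=2004.0446
4. ⊥bis P2·P3 via (49,44.99): [(28.9227, 47.4149) (49.9865, 44.8709) (97, 61.7337) (97, 89) (64.8581, 89)]  |A|=1833.8192
5. canonical 5-gon: [(28.9227, 47.4149) (49.9865, 44.8709) (97, 61.7337) (97, 89) (64.8581, 89)]
6. shoelace: 1833.8192

Area of P2's cell: 1833.8192 (5 vertices)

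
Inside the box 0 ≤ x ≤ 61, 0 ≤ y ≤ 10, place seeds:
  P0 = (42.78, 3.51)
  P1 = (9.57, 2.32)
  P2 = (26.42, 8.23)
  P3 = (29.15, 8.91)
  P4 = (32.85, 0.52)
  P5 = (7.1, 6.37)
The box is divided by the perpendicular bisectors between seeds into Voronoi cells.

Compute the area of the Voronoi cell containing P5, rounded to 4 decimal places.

Area of P5's cell: 93.7367

1. box [0,61]×[0,10]: [(0, 0) (61, 0) (61, 10) (0, 10)]
2. ⊥bis P5·P0 via (24.94,4.94): [(0, 0) (24.544, 0) (25.3456, 10) (0, 10)]  |A|=249.4481
3. ⊥bis P5·P1 via (8.335,4.345): [(0, 0) (1.2106, 0) (17.6074, 10) (0, 10)]  |A|=94.0899
4. ⊥bis P5·P2 via (16.76,7.3): [(0, 0) (1.2106, 0) (16.5615, 9.3621) (16.5001, 10) (0, 10)]  |A|=93.7367
5. ⊥bis P5·P3 via (18.125,7.64): [(0, 0) (1.2106, 0) (16.5615, 9.3621) (16.5001, 10) (0, 10)]  |A|=93.7367
6. ⊥bis P5·P4 via (19.975,3.445): [(0, 0) (1.2106, 0) (16.5615, 9.3621) (16.5001, 10) (0, 10)]  |A|=93.7367
7. canonical 5-gon: [(0, 0) (1.2106, 0) (16.5615, 9.3621) (16.5001, 10) (0, 10)]
8. shoelace: 93.7367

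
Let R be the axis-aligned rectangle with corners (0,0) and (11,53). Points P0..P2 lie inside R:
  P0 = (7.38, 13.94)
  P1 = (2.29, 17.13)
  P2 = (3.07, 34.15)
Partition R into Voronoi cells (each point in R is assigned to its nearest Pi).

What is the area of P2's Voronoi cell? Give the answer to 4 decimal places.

1. box [0,11]×[0,53]: [(0, 0) (11, 0) (11, 53) (0, 53)]
2. ⊥bis P2·P0 via (5.225,24.045): [(0, 22.9307) (11, 25.2766) (11, 53) (0, 53)]  |A|=317.8599
3. ⊥bis P2·P1 via (2.68,25.64): [(0, 25.7628) (10.931, 25.2619) (11, 25.2766) (11, 53) (0, 53)]  |A|=302.381
4. canonical 5-gon: [(0, 25.7628) (10.931, 25.2619) (11, 25.2766) (11, 53) (0, 53)]
5. shoelace: 302.381

Area of P2's cell: 302.3810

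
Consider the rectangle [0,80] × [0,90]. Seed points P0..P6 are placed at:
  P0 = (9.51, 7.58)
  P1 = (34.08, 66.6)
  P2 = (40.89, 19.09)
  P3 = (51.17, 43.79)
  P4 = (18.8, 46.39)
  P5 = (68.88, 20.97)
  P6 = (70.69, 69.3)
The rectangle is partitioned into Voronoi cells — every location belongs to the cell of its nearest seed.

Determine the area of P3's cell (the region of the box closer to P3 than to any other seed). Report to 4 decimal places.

Area of P3's cell: 845.4681

1. box [0,80]×[0,90]: [(0, 0) (80, 0) (80, 90) (0, 90)]
2. ⊥bis P3·P0 via (30.34,25.685): [(0, 60.5915) (52.6649, 0) (80, 0) (80, 90) (0, 90)]  |A|=5604.4784
3. ⊥bis P3·P1 via (42.625,55.195): [(19.6514, 37.9824) (52.6649, 0) (80, 0) (80, 83.1976)]  |A|=3029.5572
4. ⊥bis P3·P2 via (46.03,31.44): [(23.4579, 40.8344) (80, 17.3019) (80, 83.1976)]  |A|=1862.9405
5. ⊥bis P3·P4 via (34.985,45.09): [(35.3594, 49.7514) (34.2814, 36.3297) (80, 17.3019) (80, 83.1976)]  |A|=1787.878
6. ⊥bis P3·P5 via (60.025,32.38): [(35.3594, 49.7514) (34.2814, 36.3297) (54.3512, 27.9767) (80, 47.8821) (80, 83.1976)]  |A|=1395.706
7. ⊥bis P3·P6 via (60.93,56.545): [(52.7654, 62.7925) (35.3594, 49.7514) (34.2814, 36.3297) (54.3512, 27.9767) (76.153, 44.8965)]  |A|=845.4681
8. canonical 5-gon: [(52.7654, 62.7925) (35.3594, 49.7514) (34.2814, 36.3297) (54.3512, 27.9767) (76.153, 44.8965)]
9. shoelace: 845.4681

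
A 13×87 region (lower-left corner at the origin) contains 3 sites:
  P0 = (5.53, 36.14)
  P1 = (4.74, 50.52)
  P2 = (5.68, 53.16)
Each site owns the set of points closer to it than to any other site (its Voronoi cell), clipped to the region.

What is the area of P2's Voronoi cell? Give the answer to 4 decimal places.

Area of P2's cell: 463.0511

1. box [0,13]×[0,87]: [(0, 0) (13, 0) (13, 87) (0, 87)]
2. ⊥bis P2·P0 via (5.605,44.65): [(0, 44.6994) (13, 44.5848) (13, 87) (0, 87)]  |A|=550.6525
3. ⊥bis P2·P1 via (5.21,51.84): [(0, 53.6951) (13, 49.0663) (13, 87) (0, 87)]  |A|=463.0511
4. canonical 4-gon: [(0, 53.6951) (13, 49.0663) (13, 87) (0, 87)]
5. shoelace: 463.0511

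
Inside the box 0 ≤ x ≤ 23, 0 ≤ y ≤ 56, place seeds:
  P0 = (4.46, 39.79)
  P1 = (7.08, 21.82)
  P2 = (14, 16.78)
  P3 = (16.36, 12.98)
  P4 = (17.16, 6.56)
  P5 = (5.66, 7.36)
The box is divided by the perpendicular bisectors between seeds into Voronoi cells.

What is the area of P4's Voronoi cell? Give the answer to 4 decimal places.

1. box [0,23]×[0,56]: [(0, 0) (23, 0) (23, 56) (0, 56)]
2. ⊥bis P4·P0 via (10.81,23.175): [(0, 19.0436) (0, 0) (23, 0) (23, 27.8338)]  |A|=539.0903
3. ⊥bis P4·P1 via (12.12,14.19): [(0, 6.1841) (0, 0) (23, 0) (23, 21.3768)]  |A|=316.9506
4. ⊥bis P4·P2 via (15.58,11.67): [(1.9029, 7.4411) (0, 6.1841) (0, 0) (23, 0) (23, 13.9642)]  |A|=238.7588
5. ⊥bis P4·P3 via (16.76,9.77): [(4.4902, 8.241) (1.9029, 7.4411) (0, 6.1841) (0, 0) (23, 0) (23, 10.5476)]  |A|=207.1377
6. ⊥bis P4·P5 via (11.41,6.96): [(11.5604, 9.1221) (10.9258, 0) (23, 0) (23, 10.5476)]  |A|=115.4007
7. canonical 4-gon: [(11.5604, 9.1221) (10.9258, 0) (23, 0) (23, 10.5476)]
8. shoelace: 115.4007

Area of P4's cell: 115.4007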